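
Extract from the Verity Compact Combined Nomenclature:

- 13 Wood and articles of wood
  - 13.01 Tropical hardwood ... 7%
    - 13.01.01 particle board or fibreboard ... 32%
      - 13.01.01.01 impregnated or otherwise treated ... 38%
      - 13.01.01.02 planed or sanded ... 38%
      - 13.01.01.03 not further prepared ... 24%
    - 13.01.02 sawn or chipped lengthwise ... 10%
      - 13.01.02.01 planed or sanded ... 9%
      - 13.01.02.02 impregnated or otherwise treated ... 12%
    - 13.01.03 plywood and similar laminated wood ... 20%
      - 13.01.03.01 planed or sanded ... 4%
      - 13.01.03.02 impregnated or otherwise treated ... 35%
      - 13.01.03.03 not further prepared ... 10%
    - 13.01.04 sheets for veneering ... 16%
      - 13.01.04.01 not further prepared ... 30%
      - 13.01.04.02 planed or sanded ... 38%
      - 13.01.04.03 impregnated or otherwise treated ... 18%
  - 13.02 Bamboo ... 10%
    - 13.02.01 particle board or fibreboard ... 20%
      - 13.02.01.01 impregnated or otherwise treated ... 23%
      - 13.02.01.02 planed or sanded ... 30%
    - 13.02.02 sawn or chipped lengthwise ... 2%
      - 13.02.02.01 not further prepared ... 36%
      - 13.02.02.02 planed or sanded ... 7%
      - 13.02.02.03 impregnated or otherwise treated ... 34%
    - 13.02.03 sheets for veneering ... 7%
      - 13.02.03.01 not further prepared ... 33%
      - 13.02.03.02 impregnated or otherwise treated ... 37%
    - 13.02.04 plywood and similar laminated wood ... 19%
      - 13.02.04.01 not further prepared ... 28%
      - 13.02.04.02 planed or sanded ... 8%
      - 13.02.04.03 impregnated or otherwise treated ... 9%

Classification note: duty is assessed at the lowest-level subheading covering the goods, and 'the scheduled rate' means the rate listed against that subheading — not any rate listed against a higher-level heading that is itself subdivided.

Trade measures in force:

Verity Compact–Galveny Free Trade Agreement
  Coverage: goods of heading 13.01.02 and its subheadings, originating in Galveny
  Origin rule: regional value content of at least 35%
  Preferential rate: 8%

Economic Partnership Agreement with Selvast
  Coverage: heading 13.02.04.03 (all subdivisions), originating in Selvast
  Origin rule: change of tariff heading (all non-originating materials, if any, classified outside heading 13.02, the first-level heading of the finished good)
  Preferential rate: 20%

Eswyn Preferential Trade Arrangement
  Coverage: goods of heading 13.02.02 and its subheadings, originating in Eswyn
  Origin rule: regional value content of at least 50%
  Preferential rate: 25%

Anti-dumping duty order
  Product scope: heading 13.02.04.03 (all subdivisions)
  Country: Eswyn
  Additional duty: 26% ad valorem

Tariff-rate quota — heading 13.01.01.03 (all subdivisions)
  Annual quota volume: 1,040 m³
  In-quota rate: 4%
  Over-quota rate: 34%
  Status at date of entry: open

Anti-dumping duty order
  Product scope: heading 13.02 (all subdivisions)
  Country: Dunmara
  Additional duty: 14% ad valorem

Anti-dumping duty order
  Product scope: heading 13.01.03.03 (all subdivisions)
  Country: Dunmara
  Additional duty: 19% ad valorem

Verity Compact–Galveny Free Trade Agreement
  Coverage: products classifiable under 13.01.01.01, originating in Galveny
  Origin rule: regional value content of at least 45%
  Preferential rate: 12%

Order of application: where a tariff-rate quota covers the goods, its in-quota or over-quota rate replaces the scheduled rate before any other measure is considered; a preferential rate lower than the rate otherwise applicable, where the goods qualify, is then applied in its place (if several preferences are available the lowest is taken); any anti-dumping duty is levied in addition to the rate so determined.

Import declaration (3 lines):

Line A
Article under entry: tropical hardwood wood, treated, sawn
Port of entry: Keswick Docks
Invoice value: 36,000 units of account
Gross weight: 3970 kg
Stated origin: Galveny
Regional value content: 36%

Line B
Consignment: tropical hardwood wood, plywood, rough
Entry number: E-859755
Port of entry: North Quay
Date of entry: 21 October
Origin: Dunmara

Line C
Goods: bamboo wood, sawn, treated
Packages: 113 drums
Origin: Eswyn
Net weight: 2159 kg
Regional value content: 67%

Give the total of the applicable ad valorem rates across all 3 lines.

62%

Line A: tropical hardwood → 13.01; sawn → 13.01.02; treated → 13.01.02.02. Scheduled 12%. Galveny agreement on 13.01.02: RVC ≥ 35% → 8% available; Galveny agreement on 13.01.01.01: 13.01.02.02 not covered; preferential 8%. → 8%.
Line B: tropical hardwood → 13.01; plywood → 13.01.03; rough → 13.01.03.03. Scheduled 10%. anti-dumping (Dunmara, 13.01.03.03): +19%; total 10% + 19% = 29%. → 29%.
Line C: bamboo → 13.02; sawn → 13.02.02; treated → 13.02.02.03. Scheduled 34%. Eswyn agreement on 13.02.02: RVC ≥ 50% → 25% available; preferential 25%. → 25%.
Sum: 8% + 29% + 25% = 62%.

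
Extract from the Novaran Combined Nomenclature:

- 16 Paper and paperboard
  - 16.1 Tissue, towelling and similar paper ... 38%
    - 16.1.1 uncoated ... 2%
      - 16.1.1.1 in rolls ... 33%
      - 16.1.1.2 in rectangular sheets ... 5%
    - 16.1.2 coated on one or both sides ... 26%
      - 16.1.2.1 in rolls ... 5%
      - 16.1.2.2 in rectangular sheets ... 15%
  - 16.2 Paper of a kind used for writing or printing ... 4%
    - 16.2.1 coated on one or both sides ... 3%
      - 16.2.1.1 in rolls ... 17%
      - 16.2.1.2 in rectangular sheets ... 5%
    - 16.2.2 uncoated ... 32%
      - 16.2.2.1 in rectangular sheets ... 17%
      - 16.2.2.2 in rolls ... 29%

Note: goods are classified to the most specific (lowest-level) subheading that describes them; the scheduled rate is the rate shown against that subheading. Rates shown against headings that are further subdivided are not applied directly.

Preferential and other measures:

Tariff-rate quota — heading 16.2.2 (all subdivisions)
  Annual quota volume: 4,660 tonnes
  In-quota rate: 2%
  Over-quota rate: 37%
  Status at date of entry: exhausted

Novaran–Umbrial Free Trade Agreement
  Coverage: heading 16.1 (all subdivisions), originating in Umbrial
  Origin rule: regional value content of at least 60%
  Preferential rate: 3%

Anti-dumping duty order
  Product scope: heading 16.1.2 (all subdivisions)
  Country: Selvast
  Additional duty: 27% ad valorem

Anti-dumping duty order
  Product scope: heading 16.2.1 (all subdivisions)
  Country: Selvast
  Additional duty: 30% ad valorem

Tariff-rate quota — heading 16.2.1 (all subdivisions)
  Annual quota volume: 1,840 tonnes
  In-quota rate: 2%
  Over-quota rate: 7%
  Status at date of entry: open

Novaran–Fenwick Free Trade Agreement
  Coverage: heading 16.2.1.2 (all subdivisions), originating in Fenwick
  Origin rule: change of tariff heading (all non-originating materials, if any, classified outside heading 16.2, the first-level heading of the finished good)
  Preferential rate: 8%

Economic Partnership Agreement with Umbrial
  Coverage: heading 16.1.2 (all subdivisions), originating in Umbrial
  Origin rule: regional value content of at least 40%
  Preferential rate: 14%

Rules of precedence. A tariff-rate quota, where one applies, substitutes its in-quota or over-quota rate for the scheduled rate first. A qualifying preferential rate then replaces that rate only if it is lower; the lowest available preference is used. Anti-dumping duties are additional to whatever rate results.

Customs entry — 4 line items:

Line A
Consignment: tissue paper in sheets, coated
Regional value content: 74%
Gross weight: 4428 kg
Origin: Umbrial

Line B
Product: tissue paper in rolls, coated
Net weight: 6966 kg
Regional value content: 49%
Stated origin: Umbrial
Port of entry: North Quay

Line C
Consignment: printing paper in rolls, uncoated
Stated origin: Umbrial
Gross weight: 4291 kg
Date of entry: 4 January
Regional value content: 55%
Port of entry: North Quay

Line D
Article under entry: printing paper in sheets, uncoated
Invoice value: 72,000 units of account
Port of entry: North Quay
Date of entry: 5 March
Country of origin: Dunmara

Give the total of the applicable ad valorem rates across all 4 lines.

82%

Line A: tissue paper → 16.1; coated → 16.1.2; in sheets → 16.1.2.2. Scheduled 15%. Umbrial agreement on 16.1: RVC ≥ 60% → 3% available; Umbrial agreement on 16.1.2: RVC ≥ 40% → 14% available; preferential 3%. → 3%.
Line B: tissue paper → 16.1; coated → 16.1.2; in rolls → 16.1.2.1. Scheduled 5%. Umbrial agreement on 16.1: RVC < 60%; Umbrial agreement on 16.1.2: RVC ≥ 40% → 14% available; preference 14% not lower than 5% → no reduction. → 5%.
Line C: printing paper → 16.2; uncoated → 16.2.2; in rolls → 16.2.2.2. Scheduled 29%. quota on 16.2.2 exhausted → over-quota 37%; Umbrial agreement on 16.1: 16.2.2.2 not covered; Umbrial agreement on 16.1.2: 16.2.2.2 not covered. → 37%.
Line D: printing paper → 16.2; uncoated → 16.2.2; in sheets → 16.2.2.1. Scheduled 17%. quota on 16.2.2 exhausted → over-quota 37%. → 37%.
Sum: 3% + 5% + 37% + 37% = 82%.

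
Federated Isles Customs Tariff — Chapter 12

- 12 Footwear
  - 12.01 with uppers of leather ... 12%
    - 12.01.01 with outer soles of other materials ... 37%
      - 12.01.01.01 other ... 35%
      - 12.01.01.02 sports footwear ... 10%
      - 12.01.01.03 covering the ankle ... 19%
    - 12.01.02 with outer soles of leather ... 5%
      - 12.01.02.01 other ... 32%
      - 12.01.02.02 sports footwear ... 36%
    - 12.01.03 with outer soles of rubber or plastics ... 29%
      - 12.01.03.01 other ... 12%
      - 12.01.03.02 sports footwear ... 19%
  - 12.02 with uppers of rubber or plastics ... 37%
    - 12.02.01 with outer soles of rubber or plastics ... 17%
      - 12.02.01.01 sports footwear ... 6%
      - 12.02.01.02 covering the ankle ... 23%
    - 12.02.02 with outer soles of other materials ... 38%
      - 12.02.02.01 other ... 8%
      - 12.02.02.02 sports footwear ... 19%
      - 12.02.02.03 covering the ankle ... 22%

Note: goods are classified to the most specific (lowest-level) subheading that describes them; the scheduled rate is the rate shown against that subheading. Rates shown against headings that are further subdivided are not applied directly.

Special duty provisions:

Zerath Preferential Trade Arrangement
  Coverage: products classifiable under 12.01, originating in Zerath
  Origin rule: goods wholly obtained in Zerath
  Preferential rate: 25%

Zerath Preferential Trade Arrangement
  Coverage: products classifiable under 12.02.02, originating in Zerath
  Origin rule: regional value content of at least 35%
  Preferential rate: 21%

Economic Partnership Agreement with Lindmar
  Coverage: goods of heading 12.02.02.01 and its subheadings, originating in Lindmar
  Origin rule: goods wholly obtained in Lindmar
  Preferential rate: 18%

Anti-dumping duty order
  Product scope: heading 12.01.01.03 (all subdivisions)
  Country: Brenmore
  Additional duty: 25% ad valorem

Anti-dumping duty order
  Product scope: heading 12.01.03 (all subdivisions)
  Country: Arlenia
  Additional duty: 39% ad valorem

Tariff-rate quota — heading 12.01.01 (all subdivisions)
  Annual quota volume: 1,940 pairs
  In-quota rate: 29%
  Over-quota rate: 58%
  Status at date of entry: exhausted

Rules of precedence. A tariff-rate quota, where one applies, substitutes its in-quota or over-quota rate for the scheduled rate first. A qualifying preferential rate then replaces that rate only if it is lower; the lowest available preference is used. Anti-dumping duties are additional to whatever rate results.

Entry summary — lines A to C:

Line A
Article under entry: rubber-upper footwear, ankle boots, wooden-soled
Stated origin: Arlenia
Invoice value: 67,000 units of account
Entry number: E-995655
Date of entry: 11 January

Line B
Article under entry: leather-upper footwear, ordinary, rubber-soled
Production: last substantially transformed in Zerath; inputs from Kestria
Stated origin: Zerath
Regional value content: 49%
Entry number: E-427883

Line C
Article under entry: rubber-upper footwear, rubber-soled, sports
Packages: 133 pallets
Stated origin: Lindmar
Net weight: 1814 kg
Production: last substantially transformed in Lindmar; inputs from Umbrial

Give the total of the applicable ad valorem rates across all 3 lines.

40%

Line A: rubber-upper → 12.02; wooden-soled → 12.02.02; ankle boots → 12.02.02.03. Scheduled 22%. No special measure applies. → 22%.
Line B: leather-upper → 12.01; rubber-soled → 12.01.03; ordinary → 12.01.03.01. Scheduled 12%. Zerath agreement on 12.01: not wholly obtained; Zerath agreement on 12.02.02: 12.01.03.01 not covered. → 12%.
Line C: rubber-upper → 12.02; rubber-soled → 12.02.01; sports → 12.02.01.01. Scheduled 6%. Lindmar agreement on 12.02.02.01: 12.02.01.01 not covered. → 6%.
Sum: 22% + 12% + 6% = 40%.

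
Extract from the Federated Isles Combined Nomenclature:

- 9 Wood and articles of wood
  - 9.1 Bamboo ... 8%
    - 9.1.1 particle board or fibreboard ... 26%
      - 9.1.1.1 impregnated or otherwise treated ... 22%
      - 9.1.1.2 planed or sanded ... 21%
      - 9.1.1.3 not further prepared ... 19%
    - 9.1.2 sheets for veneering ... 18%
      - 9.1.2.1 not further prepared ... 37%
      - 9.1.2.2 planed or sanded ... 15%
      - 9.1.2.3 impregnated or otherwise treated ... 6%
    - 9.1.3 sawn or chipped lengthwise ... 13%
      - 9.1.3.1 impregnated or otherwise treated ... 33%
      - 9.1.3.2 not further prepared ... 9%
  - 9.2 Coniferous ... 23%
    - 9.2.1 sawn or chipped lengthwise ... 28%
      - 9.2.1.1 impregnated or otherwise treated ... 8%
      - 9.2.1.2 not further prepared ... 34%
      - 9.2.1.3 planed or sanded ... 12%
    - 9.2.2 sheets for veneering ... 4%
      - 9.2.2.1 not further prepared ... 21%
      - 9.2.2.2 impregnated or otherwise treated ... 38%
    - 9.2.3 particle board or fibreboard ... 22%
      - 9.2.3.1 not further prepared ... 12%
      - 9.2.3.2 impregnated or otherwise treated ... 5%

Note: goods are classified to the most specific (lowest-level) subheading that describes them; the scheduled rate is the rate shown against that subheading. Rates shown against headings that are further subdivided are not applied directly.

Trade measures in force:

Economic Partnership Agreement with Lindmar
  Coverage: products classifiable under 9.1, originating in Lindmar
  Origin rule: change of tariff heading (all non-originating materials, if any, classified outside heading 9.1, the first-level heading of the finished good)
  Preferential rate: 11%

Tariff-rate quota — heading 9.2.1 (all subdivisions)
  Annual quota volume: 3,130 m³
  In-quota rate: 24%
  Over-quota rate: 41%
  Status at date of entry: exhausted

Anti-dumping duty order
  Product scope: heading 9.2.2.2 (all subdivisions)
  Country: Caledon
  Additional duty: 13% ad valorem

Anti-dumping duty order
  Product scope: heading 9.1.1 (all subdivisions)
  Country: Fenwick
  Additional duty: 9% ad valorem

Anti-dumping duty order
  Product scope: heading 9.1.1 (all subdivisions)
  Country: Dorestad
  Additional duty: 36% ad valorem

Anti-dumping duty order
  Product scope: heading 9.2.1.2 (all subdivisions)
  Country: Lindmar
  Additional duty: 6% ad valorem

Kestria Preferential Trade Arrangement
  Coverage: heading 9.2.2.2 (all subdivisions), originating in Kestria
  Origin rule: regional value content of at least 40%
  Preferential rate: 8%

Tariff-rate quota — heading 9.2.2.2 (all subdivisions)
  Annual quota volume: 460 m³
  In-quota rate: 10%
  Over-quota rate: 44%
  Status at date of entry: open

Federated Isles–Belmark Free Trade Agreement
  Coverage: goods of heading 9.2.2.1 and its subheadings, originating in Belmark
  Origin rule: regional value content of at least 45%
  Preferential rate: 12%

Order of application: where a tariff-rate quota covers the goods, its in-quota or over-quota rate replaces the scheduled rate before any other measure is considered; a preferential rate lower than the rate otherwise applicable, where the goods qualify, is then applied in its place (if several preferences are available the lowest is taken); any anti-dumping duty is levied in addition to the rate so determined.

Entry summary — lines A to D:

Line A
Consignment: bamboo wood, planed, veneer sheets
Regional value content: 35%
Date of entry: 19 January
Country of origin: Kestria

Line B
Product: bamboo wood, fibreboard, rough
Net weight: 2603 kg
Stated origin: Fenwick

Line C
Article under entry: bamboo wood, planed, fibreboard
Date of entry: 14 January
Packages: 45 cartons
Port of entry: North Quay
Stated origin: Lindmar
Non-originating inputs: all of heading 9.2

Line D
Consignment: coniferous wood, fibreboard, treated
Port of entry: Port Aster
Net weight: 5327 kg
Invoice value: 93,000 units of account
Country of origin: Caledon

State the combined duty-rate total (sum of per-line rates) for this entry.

59%

Line A: bamboo → 9.1; veneer sheets → 9.1.2; planed → 9.1.2.2. Scheduled 15%. Kestria agreement on 9.2.2.2: 9.1.2.2 not covered. → 15%.
Line B: bamboo → 9.1; fibreboard → 9.1.1; rough → 9.1.1.3. Scheduled 19%. anti-dumping (Fenwick, 9.1.1): +9%; total 19% + 9% = 28%. → 28%.
Line C: bamboo → 9.1; fibreboard → 9.1.1; planed → 9.1.1.2. Scheduled 21%. Lindmar agreement on 9.1: CTH met → 11% available; preferential 11%. → 11%.
Line D: coniferous → 9.2; fibreboard → 9.2.3; treated → 9.2.3.2. Scheduled 5%. No special measure applies. → 5%.
Sum: 15% + 28% + 11% + 5% = 59%.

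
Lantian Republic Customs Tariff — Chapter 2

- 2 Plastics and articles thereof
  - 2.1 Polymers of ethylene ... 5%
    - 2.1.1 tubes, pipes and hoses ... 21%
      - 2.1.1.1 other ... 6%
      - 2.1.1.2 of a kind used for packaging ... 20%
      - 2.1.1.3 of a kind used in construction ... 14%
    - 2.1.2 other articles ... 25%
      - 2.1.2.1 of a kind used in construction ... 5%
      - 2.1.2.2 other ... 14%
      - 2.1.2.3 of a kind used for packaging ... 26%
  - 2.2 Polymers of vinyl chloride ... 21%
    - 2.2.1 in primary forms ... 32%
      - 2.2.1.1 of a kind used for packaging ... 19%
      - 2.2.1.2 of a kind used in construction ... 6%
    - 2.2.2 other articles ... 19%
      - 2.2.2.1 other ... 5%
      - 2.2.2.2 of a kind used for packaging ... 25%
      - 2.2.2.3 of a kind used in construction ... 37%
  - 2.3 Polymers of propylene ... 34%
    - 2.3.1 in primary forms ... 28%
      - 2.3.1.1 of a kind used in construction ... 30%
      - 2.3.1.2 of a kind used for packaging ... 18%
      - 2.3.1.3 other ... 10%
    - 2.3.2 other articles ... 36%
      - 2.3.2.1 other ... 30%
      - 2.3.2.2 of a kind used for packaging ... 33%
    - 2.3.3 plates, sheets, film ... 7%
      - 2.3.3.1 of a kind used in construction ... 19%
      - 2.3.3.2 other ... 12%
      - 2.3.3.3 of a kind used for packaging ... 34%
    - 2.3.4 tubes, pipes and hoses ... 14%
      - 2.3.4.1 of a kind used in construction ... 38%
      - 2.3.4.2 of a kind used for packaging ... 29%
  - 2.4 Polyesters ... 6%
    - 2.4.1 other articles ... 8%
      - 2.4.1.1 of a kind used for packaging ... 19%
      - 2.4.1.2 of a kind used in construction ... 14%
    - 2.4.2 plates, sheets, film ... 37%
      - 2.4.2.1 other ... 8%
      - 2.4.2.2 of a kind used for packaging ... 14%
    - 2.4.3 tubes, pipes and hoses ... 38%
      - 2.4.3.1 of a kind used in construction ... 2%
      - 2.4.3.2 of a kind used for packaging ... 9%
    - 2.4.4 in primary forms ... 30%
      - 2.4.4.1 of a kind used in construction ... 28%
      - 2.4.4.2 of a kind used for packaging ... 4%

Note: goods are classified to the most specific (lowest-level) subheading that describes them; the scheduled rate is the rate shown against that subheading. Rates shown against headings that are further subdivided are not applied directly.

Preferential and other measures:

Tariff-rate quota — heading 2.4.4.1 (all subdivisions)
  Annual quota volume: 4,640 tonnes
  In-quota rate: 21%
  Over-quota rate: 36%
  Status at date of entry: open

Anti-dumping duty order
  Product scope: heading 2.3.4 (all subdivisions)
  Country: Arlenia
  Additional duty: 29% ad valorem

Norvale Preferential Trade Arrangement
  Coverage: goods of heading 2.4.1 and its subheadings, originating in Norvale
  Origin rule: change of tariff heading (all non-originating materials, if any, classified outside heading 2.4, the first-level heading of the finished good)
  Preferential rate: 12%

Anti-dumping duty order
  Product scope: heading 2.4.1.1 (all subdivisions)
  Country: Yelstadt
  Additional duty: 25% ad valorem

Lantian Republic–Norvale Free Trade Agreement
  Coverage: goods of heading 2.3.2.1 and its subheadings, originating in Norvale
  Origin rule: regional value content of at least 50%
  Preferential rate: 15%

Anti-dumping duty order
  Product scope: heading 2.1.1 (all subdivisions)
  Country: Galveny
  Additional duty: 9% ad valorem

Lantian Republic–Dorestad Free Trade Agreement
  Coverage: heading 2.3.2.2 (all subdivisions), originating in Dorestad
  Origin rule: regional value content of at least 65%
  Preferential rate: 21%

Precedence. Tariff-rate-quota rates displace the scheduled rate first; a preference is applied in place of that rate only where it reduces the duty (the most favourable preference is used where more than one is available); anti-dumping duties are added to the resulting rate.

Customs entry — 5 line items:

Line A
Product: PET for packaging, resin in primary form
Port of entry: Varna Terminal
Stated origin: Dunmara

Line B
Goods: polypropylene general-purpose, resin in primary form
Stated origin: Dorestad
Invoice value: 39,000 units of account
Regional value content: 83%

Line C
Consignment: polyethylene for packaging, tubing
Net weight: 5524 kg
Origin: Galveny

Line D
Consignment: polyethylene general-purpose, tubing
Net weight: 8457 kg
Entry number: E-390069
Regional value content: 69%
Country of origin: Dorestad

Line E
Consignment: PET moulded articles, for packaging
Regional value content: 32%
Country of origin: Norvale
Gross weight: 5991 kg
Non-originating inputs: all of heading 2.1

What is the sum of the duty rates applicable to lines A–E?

Line A: PET → 2.4; resin in primary form → 2.4.4; for packaging → 2.4.4.2. Scheduled 4%. No special measure applies. → 4%.
Line B: polypropylene → 2.3; resin in primary form → 2.3.1; general-purpose → 2.3.1.3. Scheduled 10%. Dorestad agreement on 2.3.2.2: 2.3.1.3 not covered. → 10%.
Line C: polyethylene → 2.1; tubing → 2.1.1; for packaging → 2.1.1.2. Scheduled 20%. anti-dumping (Galveny, 2.1.1): +9%; total 20% + 9% = 29%. → 29%.
Line D: polyethylene → 2.1; tubing → 2.1.1; general-purpose → 2.1.1.1. Scheduled 6%. Dorestad agreement on 2.3.2.2: 2.1.1.1 not covered. → 6%.
Line E: PET → 2.4; moulded articles → 2.4.1; for packaging → 2.4.1.1. Scheduled 19%. Norvale agreement on 2.4.1: CTH met → 12% available; Norvale agreement on 2.3.2.1: 2.4.1.1 not covered; preferential 12%. → 12%.
Sum: 4% + 10% + 29% + 6% + 12% = 61%.

61%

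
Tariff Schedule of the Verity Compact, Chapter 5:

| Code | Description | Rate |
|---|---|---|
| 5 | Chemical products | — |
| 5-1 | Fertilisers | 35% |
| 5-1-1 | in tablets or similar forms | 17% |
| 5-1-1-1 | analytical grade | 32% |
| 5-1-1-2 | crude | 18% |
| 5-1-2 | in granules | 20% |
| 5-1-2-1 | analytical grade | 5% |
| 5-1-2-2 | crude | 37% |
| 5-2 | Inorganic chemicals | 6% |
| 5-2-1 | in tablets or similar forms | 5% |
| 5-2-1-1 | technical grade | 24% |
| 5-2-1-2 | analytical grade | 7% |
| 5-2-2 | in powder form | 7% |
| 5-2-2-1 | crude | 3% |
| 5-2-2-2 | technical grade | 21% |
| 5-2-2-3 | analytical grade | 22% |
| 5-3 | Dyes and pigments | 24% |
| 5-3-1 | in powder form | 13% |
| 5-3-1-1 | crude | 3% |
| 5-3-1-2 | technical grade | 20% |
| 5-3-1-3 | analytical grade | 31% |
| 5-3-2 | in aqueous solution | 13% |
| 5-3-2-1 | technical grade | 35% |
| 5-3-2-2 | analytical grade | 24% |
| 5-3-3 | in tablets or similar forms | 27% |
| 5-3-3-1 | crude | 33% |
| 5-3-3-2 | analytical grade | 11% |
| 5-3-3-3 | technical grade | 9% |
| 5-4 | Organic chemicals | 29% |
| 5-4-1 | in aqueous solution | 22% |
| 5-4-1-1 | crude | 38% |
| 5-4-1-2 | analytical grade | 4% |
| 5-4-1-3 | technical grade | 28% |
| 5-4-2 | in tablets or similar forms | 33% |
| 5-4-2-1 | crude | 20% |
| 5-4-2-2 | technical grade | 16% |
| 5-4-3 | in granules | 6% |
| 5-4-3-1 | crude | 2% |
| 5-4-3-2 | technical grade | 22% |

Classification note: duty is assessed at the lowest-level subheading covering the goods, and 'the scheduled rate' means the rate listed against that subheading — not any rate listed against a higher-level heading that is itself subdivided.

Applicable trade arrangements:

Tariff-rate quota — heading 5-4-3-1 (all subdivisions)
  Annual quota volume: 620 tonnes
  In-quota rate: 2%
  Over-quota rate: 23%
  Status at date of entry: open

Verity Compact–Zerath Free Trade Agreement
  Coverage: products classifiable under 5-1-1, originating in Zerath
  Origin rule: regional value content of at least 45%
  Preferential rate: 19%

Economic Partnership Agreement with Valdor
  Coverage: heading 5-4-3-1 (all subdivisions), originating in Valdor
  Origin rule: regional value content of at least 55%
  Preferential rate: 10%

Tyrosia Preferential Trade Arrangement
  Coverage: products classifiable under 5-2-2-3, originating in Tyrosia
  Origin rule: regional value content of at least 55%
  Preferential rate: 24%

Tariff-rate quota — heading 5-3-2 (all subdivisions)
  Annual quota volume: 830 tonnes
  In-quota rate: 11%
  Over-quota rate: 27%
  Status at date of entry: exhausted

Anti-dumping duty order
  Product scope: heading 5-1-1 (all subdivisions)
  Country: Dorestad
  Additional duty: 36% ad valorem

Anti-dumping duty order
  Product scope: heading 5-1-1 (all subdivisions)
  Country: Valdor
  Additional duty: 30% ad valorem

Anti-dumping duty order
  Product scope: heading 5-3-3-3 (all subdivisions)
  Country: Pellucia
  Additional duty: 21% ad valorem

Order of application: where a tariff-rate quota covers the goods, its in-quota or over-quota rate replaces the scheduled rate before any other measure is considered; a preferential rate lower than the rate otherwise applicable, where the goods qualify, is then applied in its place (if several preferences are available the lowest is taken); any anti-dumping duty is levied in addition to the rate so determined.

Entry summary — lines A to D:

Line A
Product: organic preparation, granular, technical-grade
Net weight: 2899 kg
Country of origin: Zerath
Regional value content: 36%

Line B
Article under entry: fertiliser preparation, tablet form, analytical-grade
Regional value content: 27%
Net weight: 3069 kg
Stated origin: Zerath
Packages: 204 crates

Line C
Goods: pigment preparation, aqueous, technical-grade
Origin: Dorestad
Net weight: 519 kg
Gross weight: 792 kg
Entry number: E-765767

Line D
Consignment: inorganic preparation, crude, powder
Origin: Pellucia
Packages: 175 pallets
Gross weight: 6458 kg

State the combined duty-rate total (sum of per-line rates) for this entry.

84%

Line A: organic → 5-4; granular → 5-4-3; technical-grade → 5-4-3-2. Scheduled 22%. Zerath agreement on 5-1-1: 5-4-3-2 not covered. → 22%.
Line B: fertiliser → 5-1; tablet form → 5-1-1; analytical-grade → 5-1-1-1. Scheduled 32%. Zerath agreement on 5-1-1: RVC < 45%. → 32%.
Line C: pigment → 5-3; aqueous → 5-3-2; technical-grade → 5-3-2-1. Scheduled 35%. quota on 5-3-2 exhausted → over-quota 27%. → 27%.
Line D: inorganic → 5-2; powder → 5-2-2; crude → 5-2-2-1. Scheduled 3%. No special measure applies. → 3%.
Sum: 22% + 32% + 27% + 3% = 84%.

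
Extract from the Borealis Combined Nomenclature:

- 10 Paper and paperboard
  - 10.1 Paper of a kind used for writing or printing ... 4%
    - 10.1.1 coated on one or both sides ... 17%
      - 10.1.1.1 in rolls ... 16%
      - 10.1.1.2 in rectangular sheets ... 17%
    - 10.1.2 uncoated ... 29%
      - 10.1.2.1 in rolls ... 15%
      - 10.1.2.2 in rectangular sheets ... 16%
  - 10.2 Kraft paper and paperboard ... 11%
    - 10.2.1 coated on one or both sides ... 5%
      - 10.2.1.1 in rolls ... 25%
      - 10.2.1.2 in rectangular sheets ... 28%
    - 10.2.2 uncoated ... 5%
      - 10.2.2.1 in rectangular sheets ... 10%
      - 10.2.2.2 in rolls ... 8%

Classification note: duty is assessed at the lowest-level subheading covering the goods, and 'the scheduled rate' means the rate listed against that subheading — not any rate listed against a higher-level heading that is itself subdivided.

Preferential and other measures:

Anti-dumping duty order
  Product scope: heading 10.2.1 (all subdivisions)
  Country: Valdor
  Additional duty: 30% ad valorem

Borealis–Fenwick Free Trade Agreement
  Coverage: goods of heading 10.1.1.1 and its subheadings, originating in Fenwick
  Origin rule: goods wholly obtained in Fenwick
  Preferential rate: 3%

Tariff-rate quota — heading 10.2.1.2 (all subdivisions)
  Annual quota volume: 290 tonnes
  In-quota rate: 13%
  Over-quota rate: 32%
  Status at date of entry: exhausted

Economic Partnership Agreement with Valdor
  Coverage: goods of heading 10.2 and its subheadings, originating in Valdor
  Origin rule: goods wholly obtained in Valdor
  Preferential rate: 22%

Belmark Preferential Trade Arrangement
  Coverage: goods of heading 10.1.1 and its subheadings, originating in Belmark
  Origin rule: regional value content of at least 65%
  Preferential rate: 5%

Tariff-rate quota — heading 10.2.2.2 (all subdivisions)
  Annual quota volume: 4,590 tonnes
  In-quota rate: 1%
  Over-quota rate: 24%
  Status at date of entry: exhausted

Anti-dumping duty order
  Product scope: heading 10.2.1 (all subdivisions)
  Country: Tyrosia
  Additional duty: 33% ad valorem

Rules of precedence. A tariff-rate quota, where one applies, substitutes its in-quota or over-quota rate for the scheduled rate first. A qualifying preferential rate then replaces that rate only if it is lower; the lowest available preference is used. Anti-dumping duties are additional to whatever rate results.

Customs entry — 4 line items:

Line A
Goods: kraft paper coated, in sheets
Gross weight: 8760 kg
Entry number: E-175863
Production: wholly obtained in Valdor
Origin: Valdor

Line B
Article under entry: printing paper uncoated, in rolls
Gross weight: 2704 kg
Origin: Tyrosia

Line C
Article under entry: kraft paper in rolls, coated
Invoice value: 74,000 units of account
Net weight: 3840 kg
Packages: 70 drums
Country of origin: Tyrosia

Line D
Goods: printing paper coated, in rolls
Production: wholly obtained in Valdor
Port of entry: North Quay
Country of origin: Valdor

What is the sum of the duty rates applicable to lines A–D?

Line A: kraft paper → 10.2; coated → 10.2.1; in sheets → 10.2.1.2. Scheduled 28%. quota on 10.2.1.2 exhausted → over-quota 32%; Valdor agreement on 10.2: wholly obtained → 22% available; preferential 22%; anti-dumping (Valdor, 10.2.1): +30%; total 22% + 30% = 52%. → 52%.
Line B: printing paper → 10.1; uncoated → 10.1.2; in rolls → 10.1.2.1. Scheduled 15%. No special measure applies. → 15%.
Line C: kraft paper → 10.2; coated → 10.2.1; in rolls → 10.2.1.1. Scheduled 25%. anti-dumping (Tyrosia, 10.2.1): +33%; total 25% + 33% = 58%. → 58%.
Line D: printing paper → 10.1; coated → 10.1.1; in rolls → 10.1.1.1. Scheduled 16%. Valdor agreement on 10.2: 10.1.1.1 not covered. → 16%.
Sum: 52% + 15% + 58% + 16% = 141%.

141%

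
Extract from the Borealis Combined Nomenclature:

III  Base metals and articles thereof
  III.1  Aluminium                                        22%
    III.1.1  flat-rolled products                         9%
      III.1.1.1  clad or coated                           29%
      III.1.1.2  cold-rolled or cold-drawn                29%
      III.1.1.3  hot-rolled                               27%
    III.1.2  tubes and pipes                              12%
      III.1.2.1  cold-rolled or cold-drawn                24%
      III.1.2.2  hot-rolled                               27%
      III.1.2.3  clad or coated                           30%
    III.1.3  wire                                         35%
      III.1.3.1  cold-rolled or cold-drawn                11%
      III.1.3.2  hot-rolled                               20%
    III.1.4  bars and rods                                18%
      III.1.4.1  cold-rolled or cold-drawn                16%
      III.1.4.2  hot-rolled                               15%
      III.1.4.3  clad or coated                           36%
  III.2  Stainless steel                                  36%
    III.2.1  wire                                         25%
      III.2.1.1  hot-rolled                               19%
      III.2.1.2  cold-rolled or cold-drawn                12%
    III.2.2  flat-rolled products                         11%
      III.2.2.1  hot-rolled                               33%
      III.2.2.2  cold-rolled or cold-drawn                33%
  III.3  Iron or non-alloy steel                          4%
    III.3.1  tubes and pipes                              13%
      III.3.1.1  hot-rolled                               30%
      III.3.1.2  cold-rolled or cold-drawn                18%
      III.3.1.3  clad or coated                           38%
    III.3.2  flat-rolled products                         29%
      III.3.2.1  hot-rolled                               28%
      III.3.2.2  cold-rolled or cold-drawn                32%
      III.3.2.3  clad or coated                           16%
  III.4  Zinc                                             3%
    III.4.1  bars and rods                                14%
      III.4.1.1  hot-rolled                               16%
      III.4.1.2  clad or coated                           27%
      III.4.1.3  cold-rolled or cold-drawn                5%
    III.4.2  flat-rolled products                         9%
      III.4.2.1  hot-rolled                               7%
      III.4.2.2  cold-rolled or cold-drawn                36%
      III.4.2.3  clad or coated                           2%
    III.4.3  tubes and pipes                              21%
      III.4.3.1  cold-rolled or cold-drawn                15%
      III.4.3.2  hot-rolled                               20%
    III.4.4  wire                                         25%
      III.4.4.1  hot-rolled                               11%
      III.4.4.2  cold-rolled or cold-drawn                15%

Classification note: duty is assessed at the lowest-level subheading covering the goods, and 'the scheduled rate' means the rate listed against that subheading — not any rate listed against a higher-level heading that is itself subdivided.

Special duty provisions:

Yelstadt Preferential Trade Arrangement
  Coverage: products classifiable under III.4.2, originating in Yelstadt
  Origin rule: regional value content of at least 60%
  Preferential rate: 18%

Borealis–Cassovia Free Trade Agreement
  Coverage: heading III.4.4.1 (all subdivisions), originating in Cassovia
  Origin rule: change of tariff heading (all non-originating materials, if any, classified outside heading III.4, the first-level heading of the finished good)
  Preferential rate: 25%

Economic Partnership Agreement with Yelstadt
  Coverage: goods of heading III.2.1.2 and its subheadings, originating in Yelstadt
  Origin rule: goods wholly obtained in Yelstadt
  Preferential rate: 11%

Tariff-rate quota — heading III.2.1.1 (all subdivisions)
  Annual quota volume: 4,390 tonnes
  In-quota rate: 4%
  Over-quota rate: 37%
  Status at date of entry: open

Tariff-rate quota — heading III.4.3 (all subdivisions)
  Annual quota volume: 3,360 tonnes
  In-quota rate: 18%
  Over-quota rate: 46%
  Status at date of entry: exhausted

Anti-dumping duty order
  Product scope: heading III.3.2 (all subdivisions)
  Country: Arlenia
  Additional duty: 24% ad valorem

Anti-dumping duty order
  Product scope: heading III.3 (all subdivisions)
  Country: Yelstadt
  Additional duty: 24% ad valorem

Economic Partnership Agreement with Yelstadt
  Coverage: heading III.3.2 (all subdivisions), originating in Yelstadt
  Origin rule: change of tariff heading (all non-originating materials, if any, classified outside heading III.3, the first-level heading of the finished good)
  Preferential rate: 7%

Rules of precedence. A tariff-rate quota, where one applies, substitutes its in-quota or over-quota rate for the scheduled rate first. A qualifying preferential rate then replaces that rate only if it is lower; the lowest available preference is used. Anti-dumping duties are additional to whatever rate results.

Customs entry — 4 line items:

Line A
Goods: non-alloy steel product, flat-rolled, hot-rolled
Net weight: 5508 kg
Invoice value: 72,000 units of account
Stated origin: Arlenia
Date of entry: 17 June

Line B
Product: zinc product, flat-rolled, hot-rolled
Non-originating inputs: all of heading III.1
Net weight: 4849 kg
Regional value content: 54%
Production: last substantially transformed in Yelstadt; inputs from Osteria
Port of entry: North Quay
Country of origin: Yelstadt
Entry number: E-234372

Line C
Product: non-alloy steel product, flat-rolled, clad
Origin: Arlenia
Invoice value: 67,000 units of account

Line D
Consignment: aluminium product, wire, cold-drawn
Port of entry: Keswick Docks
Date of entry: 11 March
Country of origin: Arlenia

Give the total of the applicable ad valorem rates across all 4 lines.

110%

Line A: non-alloy steel → III.3; flat-rolled → III.3.2; hot-rolled → III.3.2.1. Scheduled 28%. anti-dumping (Arlenia, III.3.2): +24%; total 28% + 24% = 52%. → 52%.
Line B: zinc → III.4; flat-rolled → III.4.2; hot-rolled → III.4.2.1. Scheduled 7%. Yelstadt agreement on III.4.2: RVC < 60%; Yelstadt agreement on III.2.1.2: III.4.2.1 not covered; Yelstadt agreement on III.3.2: III.4.2.1 not covered. → 7%.
Line C: non-alloy steel → III.3; flat-rolled → III.3.2; clad → III.3.2.3. Scheduled 16%. anti-dumping (Arlenia, III.3.2): +24%; total 16% + 24% = 40%. → 40%.
Line D: aluminium → III.1; wire → III.1.3; cold-drawn → III.1.3.1. Scheduled 11%. No special measure applies. → 11%.
Sum: 52% + 7% + 40% + 11% = 110%.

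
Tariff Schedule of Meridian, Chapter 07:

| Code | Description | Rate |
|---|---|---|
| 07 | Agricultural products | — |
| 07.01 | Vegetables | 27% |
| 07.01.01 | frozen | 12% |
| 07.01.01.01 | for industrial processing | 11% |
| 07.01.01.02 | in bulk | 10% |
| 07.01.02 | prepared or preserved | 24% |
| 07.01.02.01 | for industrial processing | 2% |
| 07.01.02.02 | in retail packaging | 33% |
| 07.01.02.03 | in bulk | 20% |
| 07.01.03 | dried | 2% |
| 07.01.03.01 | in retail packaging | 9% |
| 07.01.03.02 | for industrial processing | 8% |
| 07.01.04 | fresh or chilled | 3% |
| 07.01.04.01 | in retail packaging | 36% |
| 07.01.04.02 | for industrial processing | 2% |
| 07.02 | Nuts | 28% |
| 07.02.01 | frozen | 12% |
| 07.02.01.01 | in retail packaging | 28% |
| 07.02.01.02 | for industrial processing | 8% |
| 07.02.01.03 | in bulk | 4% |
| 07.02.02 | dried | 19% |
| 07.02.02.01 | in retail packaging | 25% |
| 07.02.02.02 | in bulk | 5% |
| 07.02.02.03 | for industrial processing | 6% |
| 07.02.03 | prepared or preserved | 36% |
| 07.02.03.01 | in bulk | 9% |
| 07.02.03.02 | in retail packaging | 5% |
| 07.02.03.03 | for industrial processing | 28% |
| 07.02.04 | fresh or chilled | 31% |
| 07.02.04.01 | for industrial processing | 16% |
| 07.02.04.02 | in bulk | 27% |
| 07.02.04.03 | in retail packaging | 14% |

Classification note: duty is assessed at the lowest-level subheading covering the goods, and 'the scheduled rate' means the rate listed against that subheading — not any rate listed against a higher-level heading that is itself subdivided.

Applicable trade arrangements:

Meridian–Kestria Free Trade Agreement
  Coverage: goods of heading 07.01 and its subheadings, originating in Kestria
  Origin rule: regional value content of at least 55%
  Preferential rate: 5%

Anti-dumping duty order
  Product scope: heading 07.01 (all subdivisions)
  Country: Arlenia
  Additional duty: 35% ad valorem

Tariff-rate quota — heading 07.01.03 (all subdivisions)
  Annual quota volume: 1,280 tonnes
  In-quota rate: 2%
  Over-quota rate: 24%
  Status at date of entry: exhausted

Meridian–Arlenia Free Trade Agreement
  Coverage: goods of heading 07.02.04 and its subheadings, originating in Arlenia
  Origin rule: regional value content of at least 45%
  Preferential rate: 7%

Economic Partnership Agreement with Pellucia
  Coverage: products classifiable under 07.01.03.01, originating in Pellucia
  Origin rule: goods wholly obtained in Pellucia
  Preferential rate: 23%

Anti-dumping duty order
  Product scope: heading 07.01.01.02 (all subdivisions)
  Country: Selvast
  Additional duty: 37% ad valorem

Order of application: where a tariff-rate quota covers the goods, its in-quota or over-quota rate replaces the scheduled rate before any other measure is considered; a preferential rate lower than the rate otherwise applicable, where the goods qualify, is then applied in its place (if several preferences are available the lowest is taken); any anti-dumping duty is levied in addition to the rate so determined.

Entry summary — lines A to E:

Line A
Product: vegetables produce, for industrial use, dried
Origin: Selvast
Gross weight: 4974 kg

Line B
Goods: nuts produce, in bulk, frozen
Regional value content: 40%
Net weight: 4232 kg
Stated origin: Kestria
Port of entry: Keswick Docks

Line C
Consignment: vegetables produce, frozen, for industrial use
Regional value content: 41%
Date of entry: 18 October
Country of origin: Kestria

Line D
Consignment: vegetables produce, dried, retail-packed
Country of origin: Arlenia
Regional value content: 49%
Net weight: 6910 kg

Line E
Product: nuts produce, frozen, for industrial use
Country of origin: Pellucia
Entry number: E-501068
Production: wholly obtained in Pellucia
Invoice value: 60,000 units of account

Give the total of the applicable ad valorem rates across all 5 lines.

Line A: vegetables → 07.01; dried → 07.01.03; for industrial use → 07.01.03.02. Scheduled 8%. quota on 07.01.03 exhausted → over-quota 24%. → 24%.
Line B: nuts → 07.02; frozen → 07.02.01; in bulk → 07.02.01.03. Scheduled 4%. Kestria agreement on 07.01: 07.02.01.03 not covered. → 4%.
Line C: vegetables → 07.01; frozen → 07.01.01; for industrial use → 07.01.01.01. Scheduled 11%. Kestria agreement on 07.01: RVC < 55%. → 11%.
Line D: vegetables → 07.01; dried → 07.01.03; retail-packed → 07.01.03.01. Scheduled 9%. quota on 07.01.03 exhausted → over-quota 24%; Arlenia agreement on 07.02.04: 07.01.03.01 not covered; anti-dumping (Arlenia, 07.01): +35%; total 24% + 35% = 59%. → 59%.
Line E: nuts → 07.02; frozen → 07.02.01; for industrial use → 07.02.01.02. Scheduled 8%. Pellucia agreement on 07.01.03.01: 07.02.01.02 not covered. → 8%.
Sum: 24% + 4% + 11% + 59% + 8% = 106%.

106%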